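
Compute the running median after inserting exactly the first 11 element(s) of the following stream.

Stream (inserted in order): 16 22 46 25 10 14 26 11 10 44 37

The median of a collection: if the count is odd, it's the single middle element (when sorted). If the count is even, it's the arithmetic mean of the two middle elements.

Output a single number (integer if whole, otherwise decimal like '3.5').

Step 1: insert 16 -> lo=[16] (size 1, max 16) hi=[] (size 0) -> median=16
Step 2: insert 22 -> lo=[16] (size 1, max 16) hi=[22] (size 1, min 22) -> median=19
Step 3: insert 46 -> lo=[16, 22] (size 2, max 22) hi=[46] (size 1, min 46) -> median=22
Step 4: insert 25 -> lo=[16, 22] (size 2, max 22) hi=[25, 46] (size 2, min 25) -> median=23.5
Step 5: insert 10 -> lo=[10, 16, 22] (size 3, max 22) hi=[25, 46] (size 2, min 25) -> median=22
Step 6: insert 14 -> lo=[10, 14, 16] (size 3, max 16) hi=[22, 25, 46] (size 3, min 22) -> median=19
Step 7: insert 26 -> lo=[10, 14, 16, 22] (size 4, max 22) hi=[25, 26, 46] (size 3, min 25) -> median=22
Step 8: insert 11 -> lo=[10, 11, 14, 16] (size 4, max 16) hi=[22, 25, 26, 46] (size 4, min 22) -> median=19
Step 9: insert 10 -> lo=[10, 10, 11, 14, 16] (size 5, max 16) hi=[22, 25, 26, 46] (size 4, min 22) -> median=16
Step 10: insert 44 -> lo=[10, 10, 11, 14, 16] (size 5, max 16) hi=[22, 25, 26, 44, 46] (size 5, min 22) -> median=19
Step 11: insert 37 -> lo=[10, 10, 11, 14, 16, 22] (size 6, max 22) hi=[25, 26, 37, 44, 46] (size 5, min 25) -> median=22

Answer: 22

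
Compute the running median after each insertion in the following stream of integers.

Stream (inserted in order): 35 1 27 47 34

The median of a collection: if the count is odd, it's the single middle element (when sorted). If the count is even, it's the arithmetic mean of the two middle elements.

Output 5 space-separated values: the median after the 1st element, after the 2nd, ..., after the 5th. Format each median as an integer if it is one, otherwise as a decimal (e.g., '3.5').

Step 1: insert 35 -> lo=[35] (size 1, max 35) hi=[] (size 0) -> median=35
Step 2: insert 1 -> lo=[1] (size 1, max 1) hi=[35] (size 1, min 35) -> median=18
Step 3: insert 27 -> lo=[1, 27] (size 2, max 27) hi=[35] (size 1, min 35) -> median=27
Step 4: insert 47 -> lo=[1, 27] (size 2, max 27) hi=[35, 47] (size 2, min 35) -> median=31
Step 5: insert 34 -> lo=[1, 27, 34] (size 3, max 34) hi=[35, 47] (size 2, min 35) -> median=34

Answer: 35 18 27 31 34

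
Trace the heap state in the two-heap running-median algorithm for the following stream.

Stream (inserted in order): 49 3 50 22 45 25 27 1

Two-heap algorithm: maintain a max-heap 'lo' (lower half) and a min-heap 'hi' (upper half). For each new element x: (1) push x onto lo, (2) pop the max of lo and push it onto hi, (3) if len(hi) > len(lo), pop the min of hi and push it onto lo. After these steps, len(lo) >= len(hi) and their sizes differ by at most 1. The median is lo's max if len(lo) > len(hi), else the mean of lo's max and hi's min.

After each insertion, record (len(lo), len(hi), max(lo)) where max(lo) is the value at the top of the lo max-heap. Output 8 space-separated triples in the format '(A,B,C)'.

Step 1: insert 49 -> lo=[49] hi=[] -> (len(lo)=1, len(hi)=0, max(lo)=49)
Step 2: insert 3 -> lo=[3] hi=[49] -> (len(lo)=1, len(hi)=1, max(lo)=3)
Step 3: insert 50 -> lo=[3, 49] hi=[50] -> (len(lo)=2, len(hi)=1, max(lo)=49)
Step 4: insert 22 -> lo=[3, 22] hi=[49, 50] -> (len(lo)=2, len(hi)=2, max(lo)=22)
Step 5: insert 45 -> lo=[3, 22, 45] hi=[49, 50] -> (len(lo)=3, len(hi)=2, max(lo)=45)
Step 6: insert 25 -> lo=[3, 22, 25] hi=[45, 49, 50] -> (len(lo)=3, len(hi)=3, max(lo)=25)
Step 7: insert 27 -> lo=[3, 22, 25, 27] hi=[45, 49, 50] -> (len(lo)=4, len(hi)=3, max(lo)=27)
Step 8: insert 1 -> lo=[1, 3, 22, 25] hi=[27, 45, 49, 50] -> (len(lo)=4, len(hi)=4, max(lo)=25)

Answer: (1,0,49) (1,1,3) (2,1,49) (2,2,22) (3,2,45) (3,3,25) (4,3,27) (4,4,25)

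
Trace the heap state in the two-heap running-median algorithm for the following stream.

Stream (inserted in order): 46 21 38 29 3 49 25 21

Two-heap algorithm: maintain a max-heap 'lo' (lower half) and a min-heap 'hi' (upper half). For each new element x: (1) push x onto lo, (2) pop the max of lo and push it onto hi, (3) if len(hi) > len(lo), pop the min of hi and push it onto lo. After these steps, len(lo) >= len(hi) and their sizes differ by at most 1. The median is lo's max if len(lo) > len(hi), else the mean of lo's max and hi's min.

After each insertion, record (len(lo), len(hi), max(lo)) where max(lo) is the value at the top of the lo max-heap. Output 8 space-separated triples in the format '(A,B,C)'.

Answer: (1,0,46) (1,1,21) (2,1,38) (2,2,29) (3,2,29) (3,3,29) (4,3,29) (4,4,25)

Derivation:
Step 1: insert 46 -> lo=[46] hi=[] -> (len(lo)=1, len(hi)=0, max(lo)=46)
Step 2: insert 21 -> lo=[21] hi=[46] -> (len(lo)=1, len(hi)=1, max(lo)=21)
Step 3: insert 38 -> lo=[21, 38] hi=[46] -> (len(lo)=2, len(hi)=1, max(lo)=38)
Step 4: insert 29 -> lo=[21, 29] hi=[38, 46] -> (len(lo)=2, len(hi)=2, max(lo)=29)
Step 5: insert 3 -> lo=[3, 21, 29] hi=[38, 46] -> (len(lo)=3, len(hi)=2, max(lo)=29)
Step 6: insert 49 -> lo=[3, 21, 29] hi=[38, 46, 49] -> (len(lo)=3, len(hi)=3, max(lo)=29)
Step 7: insert 25 -> lo=[3, 21, 25, 29] hi=[38, 46, 49] -> (len(lo)=4, len(hi)=3, max(lo)=29)
Step 8: insert 21 -> lo=[3, 21, 21, 25] hi=[29, 38, 46, 49] -> (len(lo)=4, len(hi)=4, max(lo)=25)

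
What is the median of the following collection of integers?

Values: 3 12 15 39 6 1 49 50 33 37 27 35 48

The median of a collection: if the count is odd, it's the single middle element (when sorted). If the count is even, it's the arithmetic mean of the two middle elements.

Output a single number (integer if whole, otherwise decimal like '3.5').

Answer: 33

Derivation:
Step 1: insert 3 -> lo=[3] (size 1, max 3) hi=[] (size 0) -> median=3
Step 2: insert 12 -> lo=[3] (size 1, max 3) hi=[12] (size 1, min 12) -> median=7.5
Step 3: insert 15 -> lo=[3, 12] (size 2, max 12) hi=[15] (size 1, min 15) -> median=12
Step 4: insert 39 -> lo=[3, 12] (size 2, max 12) hi=[15, 39] (size 2, min 15) -> median=13.5
Step 5: insert 6 -> lo=[3, 6, 12] (size 3, max 12) hi=[15, 39] (size 2, min 15) -> median=12
Step 6: insert 1 -> lo=[1, 3, 6] (size 3, max 6) hi=[12, 15, 39] (size 3, min 12) -> median=9
Step 7: insert 49 -> lo=[1, 3, 6, 12] (size 4, max 12) hi=[15, 39, 49] (size 3, min 15) -> median=12
Step 8: insert 50 -> lo=[1, 3, 6, 12] (size 4, max 12) hi=[15, 39, 49, 50] (size 4, min 15) -> median=13.5
Step 9: insert 33 -> lo=[1, 3, 6, 12, 15] (size 5, max 15) hi=[33, 39, 49, 50] (size 4, min 33) -> median=15
Step 10: insert 37 -> lo=[1, 3, 6, 12, 15] (size 5, max 15) hi=[33, 37, 39, 49, 50] (size 5, min 33) -> median=24
Step 11: insert 27 -> lo=[1, 3, 6, 12, 15, 27] (size 6, max 27) hi=[33, 37, 39, 49, 50] (size 5, min 33) -> median=27
Step 12: insert 35 -> lo=[1, 3, 6, 12, 15, 27] (size 6, max 27) hi=[33, 35, 37, 39, 49, 50] (size 6, min 33) -> median=30
Step 13: insert 48 -> lo=[1, 3, 6, 12, 15, 27, 33] (size 7, max 33) hi=[35, 37, 39, 48, 49, 50] (size 6, min 35) -> median=33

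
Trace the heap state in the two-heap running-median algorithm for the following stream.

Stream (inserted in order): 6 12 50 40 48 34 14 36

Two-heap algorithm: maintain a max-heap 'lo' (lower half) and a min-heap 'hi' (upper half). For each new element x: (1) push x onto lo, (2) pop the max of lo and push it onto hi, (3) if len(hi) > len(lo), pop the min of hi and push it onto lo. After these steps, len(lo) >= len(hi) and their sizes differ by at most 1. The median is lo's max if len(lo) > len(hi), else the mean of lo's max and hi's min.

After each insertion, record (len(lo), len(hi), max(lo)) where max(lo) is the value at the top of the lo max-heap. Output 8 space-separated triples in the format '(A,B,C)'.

Step 1: insert 6 -> lo=[6] hi=[] -> (len(lo)=1, len(hi)=0, max(lo)=6)
Step 2: insert 12 -> lo=[6] hi=[12] -> (len(lo)=1, len(hi)=1, max(lo)=6)
Step 3: insert 50 -> lo=[6, 12] hi=[50] -> (len(lo)=2, len(hi)=1, max(lo)=12)
Step 4: insert 40 -> lo=[6, 12] hi=[40, 50] -> (len(lo)=2, len(hi)=2, max(lo)=12)
Step 5: insert 48 -> lo=[6, 12, 40] hi=[48, 50] -> (len(lo)=3, len(hi)=2, max(lo)=40)
Step 6: insert 34 -> lo=[6, 12, 34] hi=[40, 48, 50] -> (len(lo)=3, len(hi)=3, max(lo)=34)
Step 7: insert 14 -> lo=[6, 12, 14, 34] hi=[40, 48, 50] -> (len(lo)=4, len(hi)=3, max(lo)=34)
Step 8: insert 36 -> lo=[6, 12, 14, 34] hi=[36, 40, 48, 50] -> (len(lo)=4, len(hi)=4, max(lo)=34)

Answer: (1,0,6) (1,1,6) (2,1,12) (2,2,12) (3,2,40) (3,3,34) (4,3,34) (4,4,34)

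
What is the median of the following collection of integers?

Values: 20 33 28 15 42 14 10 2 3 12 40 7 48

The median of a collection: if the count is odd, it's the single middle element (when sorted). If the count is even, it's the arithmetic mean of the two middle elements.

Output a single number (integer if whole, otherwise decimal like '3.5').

Answer: 15

Derivation:
Step 1: insert 20 -> lo=[20] (size 1, max 20) hi=[] (size 0) -> median=20
Step 2: insert 33 -> lo=[20] (size 1, max 20) hi=[33] (size 1, min 33) -> median=26.5
Step 3: insert 28 -> lo=[20, 28] (size 2, max 28) hi=[33] (size 1, min 33) -> median=28
Step 4: insert 15 -> lo=[15, 20] (size 2, max 20) hi=[28, 33] (size 2, min 28) -> median=24
Step 5: insert 42 -> lo=[15, 20, 28] (size 3, max 28) hi=[33, 42] (size 2, min 33) -> median=28
Step 6: insert 14 -> lo=[14, 15, 20] (size 3, max 20) hi=[28, 33, 42] (size 3, min 28) -> median=24
Step 7: insert 10 -> lo=[10, 14, 15, 20] (size 4, max 20) hi=[28, 33, 42] (size 3, min 28) -> median=20
Step 8: insert 2 -> lo=[2, 10, 14, 15] (size 4, max 15) hi=[20, 28, 33, 42] (size 4, min 20) -> median=17.5
Step 9: insert 3 -> lo=[2, 3, 10, 14, 15] (size 5, max 15) hi=[20, 28, 33, 42] (size 4, min 20) -> median=15
Step 10: insert 12 -> lo=[2, 3, 10, 12, 14] (size 5, max 14) hi=[15, 20, 28, 33, 42] (size 5, min 15) -> median=14.5
Step 11: insert 40 -> lo=[2, 3, 10, 12, 14, 15] (size 6, max 15) hi=[20, 28, 33, 40, 42] (size 5, min 20) -> median=15
Step 12: insert 7 -> lo=[2, 3, 7, 10, 12, 14] (size 6, max 14) hi=[15, 20, 28, 33, 40, 42] (size 6, min 15) -> median=14.5
Step 13: insert 48 -> lo=[2, 3, 7, 10, 12, 14, 15] (size 7, max 15) hi=[20, 28, 33, 40, 42, 48] (size 6, min 20) -> median=15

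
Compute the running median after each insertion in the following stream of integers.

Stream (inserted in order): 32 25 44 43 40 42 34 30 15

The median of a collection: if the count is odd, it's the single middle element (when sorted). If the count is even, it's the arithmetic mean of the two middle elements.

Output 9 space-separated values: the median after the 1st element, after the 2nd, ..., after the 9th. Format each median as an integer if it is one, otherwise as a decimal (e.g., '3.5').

Answer: 32 28.5 32 37.5 40 41 40 37 34

Derivation:
Step 1: insert 32 -> lo=[32] (size 1, max 32) hi=[] (size 0) -> median=32
Step 2: insert 25 -> lo=[25] (size 1, max 25) hi=[32] (size 1, min 32) -> median=28.5
Step 3: insert 44 -> lo=[25, 32] (size 2, max 32) hi=[44] (size 1, min 44) -> median=32
Step 4: insert 43 -> lo=[25, 32] (size 2, max 32) hi=[43, 44] (size 2, min 43) -> median=37.5
Step 5: insert 40 -> lo=[25, 32, 40] (size 3, max 40) hi=[43, 44] (size 2, min 43) -> median=40
Step 6: insert 42 -> lo=[25, 32, 40] (size 3, max 40) hi=[42, 43, 44] (size 3, min 42) -> median=41
Step 7: insert 34 -> lo=[25, 32, 34, 40] (size 4, max 40) hi=[42, 43, 44] (size 3, min 42) -> median=40
Step 8: insert 30 -> lo=[25, 30, 32, 34] (size 4, max 34) hi=[40, 42, 43, 44] (size 4, min 40) -> median=37
Step 9: insert 15 -> lo=[15, 25, 30, 32, 34] (size 5, max 34) hi=[40, 42, 43, 44] (size 4, min 40) -> median=34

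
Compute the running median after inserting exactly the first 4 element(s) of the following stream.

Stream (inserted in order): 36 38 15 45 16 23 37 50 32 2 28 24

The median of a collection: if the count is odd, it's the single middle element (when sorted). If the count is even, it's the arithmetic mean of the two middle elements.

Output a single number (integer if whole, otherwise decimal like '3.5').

Answer: 37

Derivation:
Step 1: insert 36 -> lo=[36] (size 1, max 36) hi=[] (size 0) -> median=36
Step 2: insert 38 -> lo=[36] (size 1, max 36) hi=[38] (size 1, min 38) -> median=37
Step 3: insert 15 -> lo=[15, 36] (size 2, max 36) hi=[38] (size 1, min 38) -> median=36
Step 4: insert 45 -> lo=[15, 36] (size 2, max 36) hi=[38, 45] (size 2, min 38) -> median=37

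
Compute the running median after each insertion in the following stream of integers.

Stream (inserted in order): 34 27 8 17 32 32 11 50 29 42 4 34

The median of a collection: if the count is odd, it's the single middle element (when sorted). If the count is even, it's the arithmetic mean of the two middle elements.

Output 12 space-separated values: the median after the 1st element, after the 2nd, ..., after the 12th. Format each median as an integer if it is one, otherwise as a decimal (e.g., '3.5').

Answer: 34 30.5 27 22 27 29.5 27 29.5 29 30.5 29 30.5

Derivation:
Step 1: insert 34 -> lo=[34] (size 1, max 34) hi=[] (size 0) -> median=34
Step 2: insert 27 -> lo=[27] (size 1, max 27) hi=[34] (size 1, min 34) -> median=30.5
Step 3: insert 8 -> lo=[8, 27] (size 2, max 27) hi=[34] (size 1, min 34) -> median=27
Step 4: insert 17 -> lo=[8, 17] (size 2, max 17) hi=[27, 34] (size 2, min 27) -> median=22
Step 5: insert 32 -> lo=[8, 17, 27] (size 3, max 27) hi=[32, 34] (size 2, min 32) -> median=27
Step 6: insert 32 -> lo=[8, 17, 27] (size 3, max 27) hi=[32, 32, 34] (size 3, min 32) -> median=29.5
Step 7: insert 11 -> lo=[8, 11, 17, 27] (size 4, max 27) hi=[32, 32, 34] (size 3, min 32) -> median=27
Step 8: insert 50 -> lo=[8, 11, 17, 27] (size 4, max 27) hi=[32, 32, 34, 50] (size 4, min 32) -> median=29.5
Step 9: insert 29 -> lo=[8, 11, 17, 27, 29] (size 5, max 29) hi=[32, 32, 34, 50] (size 4, min 32) -> median=29
Step 10: insert 42 -> lo=[8, 11, 17, 27, 29] (size 5, max 29) hi=[32, 32, 34, 42, 50] (size 5, min 32) -> median=30.5
Step 11: insert 4 -> lo=[4, 8, 11, 17, 27, 29] (size 6, max 29) hi=[32, 32, 34, 42, 50] (size 5, min 32) -> median=29
Step 12: insert 34 -> lo=[4, 8, 11, 17, 27, 29] (size 6, max 29) hi=[32, 32, 34, 34, 42, 50] (size 6, min 32) -> median=30.5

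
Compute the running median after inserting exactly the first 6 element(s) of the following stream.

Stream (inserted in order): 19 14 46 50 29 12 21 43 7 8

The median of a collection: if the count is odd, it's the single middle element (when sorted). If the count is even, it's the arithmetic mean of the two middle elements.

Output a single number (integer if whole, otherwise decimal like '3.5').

Answer: 24

Derivation:
Step 1: insert 19 -> lo=[19] (size 1, max 19) hi=[] (size 0) -> median=19
Step 2: insert 14 -> lo=[14] (size 1, max 14) hi=[19] (size 1, min 19) -> median=16.5
Step 3: insert 46 -> lo=[14, 19] (size 2, max 19) hi=[46] (size 1, min 46) -> median=19
Step 4: insert 50 -> lo=[14, 19] (size 2, max 19) hi=[46, 50] (size 2, min 46) -> median=32.5
Step 5: insert 29 -> lo=[14, 19, 29] (size 3, max 29) hi=[46, 50] (size 2, min 46) -> median=29
Step 6: insert 12 -> lo=[12, 14, 19] (size 3, max 19) hi=[29, 46, 50] (size 3, min 29) -> median=24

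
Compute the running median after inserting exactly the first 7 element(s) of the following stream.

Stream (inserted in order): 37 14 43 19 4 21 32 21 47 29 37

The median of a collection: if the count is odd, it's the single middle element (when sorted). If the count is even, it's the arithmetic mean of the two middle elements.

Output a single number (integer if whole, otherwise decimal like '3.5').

Step 1: insert 37 -> lo=[37] (size 1, max 37) hi=[] (size 0) -> median=37
Step 2: insert 14 -> lo=[14] (size 1, max 14) hi=[37] (size 1, min 37) -> median=25.5
Step 3: insert 43 -> lo=[14, 37] (size 2, max 37) hi=[43] (size 1, min 43) -> median=37
Step 4: insert 19 -> lo=[14, 19] (size 2, max 19) hi=[37, 43] (size 2, min 37) -> median=28
Step 5: insert 4 -> lo=[4, 14, 19] (size 3, max 19) hi=[37, 43] (size 2, min 37) -> median=19
Step 6: insert 21 -> lo=[4, 14, 19] (size 3, max 19) hi=[21, 37, 43] (size 3, min 21) -> median=20
Step 7: insert 32 -> lo=[4, 14, 19, 21] (size 4, max 21) hi=[32, 37, 43] (size 3, min 32) -> median=21

Answer: 21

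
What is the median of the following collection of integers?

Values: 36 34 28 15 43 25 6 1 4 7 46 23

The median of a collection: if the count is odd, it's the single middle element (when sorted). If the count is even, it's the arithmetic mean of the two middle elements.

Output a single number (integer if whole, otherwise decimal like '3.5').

Step 1: insert 36 -> lo=[36] (size 1, max 36) hi=[] (size 0) -> median=36
Step 2: insert 34 -> lo=[34] (size 1, max 34) hi=[36] (size 1, min 36) -> median=35
Step 3: insert 28 -> lo=[28, 34] (size 2, max 34) hi=[36] (size 1, min 36) -> median=34
Step 4: insert 15 -> lo=[15, 28] (size 2, max 28) hi=[34, 36] (size 2, min 34) -> median=31
Step 5: insert 43 -> lo=[15, 28, 34] (size 3, max 34) hi=[36, 43] (size 2, min 36) -> median=34
Step 6: insert 25 -> lo=[15, 25, 28] (size 3, max 28) hi=[34, 36, 43] (size 3, min 34) -> median=31
Step 7: insert 6 -> lo=[6, 15, 25, 28] (size 4, max 28) hi=[34, 36, 43] (size 3, min 34) -> median=28
Step 8: insert 1 -> lo=[1, 6, 15, 25] (size 4, max 25) hi=[28, 34, 36, 43] (size 4, min 28) -> median=26.5
Step 9: insert 4 -> lo=[1, 4, 6, 15, 25] (size 5, max 25) hi=[28, 34, 36, 43] (size 4, min 28) -> median=25
Step 10: insert 7 -> lo=[1, 4, 6, 7, 15] (size 5, max 15) hi=[25, 28, 34, 36, 43] (size 5, min 25) -> median=20
Step 11: insert 46 -> lo=[1, 4, 6, 7, 15, 25] (size 6, max 25) hi=[28, 34, 36, 43, 46] (size 5, min 28) -> median=25
Step 12: insert 23 -> lo=[1, 4, 6, 7, 15, 23] (size 6, max 23) hi=[25, 28, 34, 36, 43, 46] (size 6, min 25) -> median=24

Answer: 24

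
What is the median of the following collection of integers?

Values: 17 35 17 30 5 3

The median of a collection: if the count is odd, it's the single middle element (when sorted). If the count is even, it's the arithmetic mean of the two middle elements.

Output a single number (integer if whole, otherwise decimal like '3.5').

Answer: 17

Derivation:
Step 1: insert 17 -> lo=[17] (size 1, max 17) hi=[] (size 0) -> median=17
Step 2: insert 35 -> lo=[17] (size 1, max 17) hi=[35] (size 1, min 35) -> median=26
Step 3: insert 17 -> lo=[17, 17] (size 2, max 17) hi=[35] (size 1, min 35) -> median=17
Step 4: insert 30 -> lo=[17, 17] (size 2, max 17) hi=[30, 35] (size 2, min 30) -> median=23.5
Step 5: insert 5 -> lo=[5, 17, 17] (size 3, max 17) hi=[30, 35] (size 2, min 30) -> median=17
Step 6: insert 3 -> lo=[3, 5, 17] (size 3, max 17) hi=[17, 30, 35] (size 3, min 17) -> median=17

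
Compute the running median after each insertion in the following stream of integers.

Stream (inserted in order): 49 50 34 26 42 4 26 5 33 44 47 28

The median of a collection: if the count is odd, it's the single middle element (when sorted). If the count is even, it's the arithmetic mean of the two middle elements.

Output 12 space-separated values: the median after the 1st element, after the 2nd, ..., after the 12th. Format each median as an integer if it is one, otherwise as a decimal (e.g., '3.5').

Step 1: insert 49 -> lo=[49] (size 1, max 49) hi=[] (size 0) -> median=49
Step 2: insert 50 -> lo=[49] (size 1, max 49) hi=[50] (size 1, min 50) -> median=49.5
Step 3: insert 34 -> lo=[34, 49] (size 2, max 49) hi=[50] (size 1, min 50) -> median=49
Step 4: insert 26 -> lo=[26, 34] (size 2, max 34) hi=[49, 50] (size 2, min 49) -> median=41.5
Step 5: insert 42 -> lo=[26, 34, 42] (size 3, max 42) hi=[49, 50] (size 2, min 49) -> median=42
Step 6: insert 4 -> lo=[4, 26, 34] (size 3, max 34) hi=[42, 49, 50] (size 3, min 42) -> median=38
Step 7: insert 26 -> lo=[4, 26, 26, 34] (size 4, max 34) hi=[42, 49, 50] (size 3, min 42) -> median=34
Step 8: insert 5 -> lo=[4, 5, 26, 26] (size 4, max 26) hi=[34, 42, 49, 50] (size 4, min 34) -> median=30
Step 9: insert 33 -> lo=[4, 5, 26, 26, 33] (size 5, max 33) hi=[34, 42, 49, 50] (size 4, min 34) -> median=33
Step 10: insert 44 -> lo=[4, 5, 26, 26, 33] (size 5, max 33) hi=[34, 42, 44, 49, 50] (size 5, min 34) -> median=33.5
Step 11: insert 47 -> lo=[4, 5, 26, 26, 33, 34] (size 6, max 34) hi=[42, 44, 47, 49, 50] (size 5, min 42) -> median=34
Step 12: insert 28 -> lo=[4, 5, 26, 26, 28, 33] (size 6, max 33) hi=[34, 42, 44, 47, 49, 50] (size 6, min 34) -> median=33.5

Answer: 49 49.5 49 41.5 42 38 34 30 33 33.5 34 33.5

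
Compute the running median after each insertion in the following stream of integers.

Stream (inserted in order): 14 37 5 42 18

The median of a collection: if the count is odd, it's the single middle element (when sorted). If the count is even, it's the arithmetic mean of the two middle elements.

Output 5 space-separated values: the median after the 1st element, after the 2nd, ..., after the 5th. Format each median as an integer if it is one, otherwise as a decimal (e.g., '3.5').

Step 1: insert 14 -> lo=[14] (size 1, max 14) hi=[] (size 0) -> median=14
Step 2: insert 37 -> lo=[14] (size 1, max 14) hi=[37] (size 1, min 37) -> median=25.5
Step 3: insert 5 -> lo=[5, 14] (size 2, max 14) hi=[37] (size 1, min 37) -> median=14
Step 4: insert 42 -> lo=[5, 14] (size 2, max 14) hi=[37, 42] (size 2, min 37) -> median=25.5
Step 5: insert 18 -> lo=[5, 14, 18] (size 3, max 18) hi=[37, 42] (size 2, min 37) -> median=18

Answer: 14 25.5 14 25.5 18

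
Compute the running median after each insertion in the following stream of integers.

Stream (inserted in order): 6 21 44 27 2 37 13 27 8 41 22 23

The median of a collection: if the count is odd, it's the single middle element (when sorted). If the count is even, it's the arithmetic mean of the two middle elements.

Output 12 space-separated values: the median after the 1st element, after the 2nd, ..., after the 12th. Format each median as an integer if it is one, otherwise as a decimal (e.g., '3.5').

Answer: 6 13.5 21 24 21 24 21 24 21 24 22 22.5

Derivation:
Step 1: insert 6 -> lo=[6] (size 1, max 6) hi=[] (size 0) -> median=6
Step 2: insert 21 -> lo=[6] (size 1, max 6) hi=[21] (size 1, min 21) -> median=13.5
Step 3: insert 44 -> lo=[6, 21] (size 2, max 21) hi=[44] (size 1, min 44) -> median=21
Step 4: insert 27 -> lo=[6, 21] (size 2, max 21) hi=[27, 44] (size 2, min 27) -> median=24
Step 5: insert 2 -> lo=[2, 6, 21] (size 3, max 21) hi=[27, 44] (size 2, min 27) -> median=21
Step 6: insert 37 -> lo=[2, 6, 21] (size 3, max 21) hi=[27, 37, 44] (size 3, min 27) -> median=24
Step 7: insert 13 -> lo=[2, 6, 13, 21] (size 4, max 21) hi=[27, 37, 44] (size 3, min 27) -> median=21
Step 8: insert 27 -> lo=[2, 6, 13, 21] (size 4, max 21) hi=[27, 27, 37, 44] (size 4, min 27) -> median=24
Step 9: insert 8 -> lo=[2, 6, 8, 13, 21] (size 5, max 21) hi=[27, 27, 37, 44] (size 4, min 27) -> median=21
Step 10: insert 41 -> lo=[2, 6, 8, 13, 21] (size 5, max 21) hi=[27, 27, 37, 41, 44] (size 5, min 27) -> median=24
Step 11: insert 22 -> lo=[2, 6, 8, 13, 21, 22] (size 6, max 22) hi=[27, 27, 37, 41, 44] (size 5, min 27) -> median=22
Step 12: insert 23 -> lo=[2, 6, 8, 13, 21, 22] (size 6, max 22) hi=[23, 27, 27, 37, 41, 44] (size 6, min 23) -> median=22.5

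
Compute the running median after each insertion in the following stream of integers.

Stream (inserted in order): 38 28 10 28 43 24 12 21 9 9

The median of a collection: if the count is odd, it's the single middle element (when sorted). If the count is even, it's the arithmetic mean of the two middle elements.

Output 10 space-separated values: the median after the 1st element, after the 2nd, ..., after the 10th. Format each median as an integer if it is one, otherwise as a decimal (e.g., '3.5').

Step 1: insert 38 -> lo=[38] (size 1, max 38) hi=[] (size 0) -> median=38
Step 2: insert 28 -> lo=[28] (size 1, max 28) hi=[38] (size 1, min 38) -> median=33
Step 3: insert 10 -> lo=[10, 28] (size 2, max 28) hi=[38] (size 1, min 38) -> median=28
Step 4: insert 28 -> lo=[10, 28] (size 2, max 28) hi=[28, 38] (size 2, min 28) -> median=28
Step 5: insert 43 -> lo=[10, 28, 28] (size 3, max 28) hi=[38, 43] (size 2, min 38) -> median=28
Step 6: insert 24 -> lo=[10, 24, 28] (size 3, max 28) hi=[28, 38, 43] (size 3, min 28) -> median=28
Step 7: insert 12 -> lo=[10, 12, 24, 28] (size 4, max 28) hi=[28, 38, 43] (size 3, min 28) -> median=28
Step 8: insert 21 -> lo=[10, 12, 21, 24] (size 4, max 24) hi=[28, 28, 38, 43] (size 4, min 28) -> median=26
Step 9: insert 9 -> lo=[9, 10, 12, 21, 24] (size 5, max 24) hi=[28, 28, 38, 43] (size 4, min 28) -> median=24
Step 10: insert 9 -> lo=[9, 9, 10, 12, 21] (size 5, max 21) hi=[24, 28, 28, 38, 43] (size 5, min 24) -> median=22.5

Answer: 38 33 28 28 28 28 28 26 24 22.5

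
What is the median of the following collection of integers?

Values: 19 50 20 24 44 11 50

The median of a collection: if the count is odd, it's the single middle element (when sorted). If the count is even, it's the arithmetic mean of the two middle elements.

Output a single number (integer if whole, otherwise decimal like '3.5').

Step 1: insert 19 -> lo=[19] (size 1, max 19) hi=[] (size 0) -> median=19
Step 2: insert 50 -> lo=[19] (size 1, max 19) hi=[50] (size 1, min 50) -> median=34.5
Step 3: insert 20 -> lo=[19, 20] (size 2, max 20) hi=[50] (size 1, min 50) -> median=20
Step 4: insert 24 -> lo=[19, 20] (size 2, max 20) hi=[24, 50] (size 2, min 24) -> median=22
Step 5: insert 44 -> lo=[19, 20, 24] (size 3, max 24) hi=[44, 50] (size 2, min 44) -> median=24
Step 6: insert 11 -> lo=[11, 19, 20] (size 3, max 20) hi=[24, 44, 50] (size 3, min 24) -> median=22
Step 7: insert 50 -> lo=[11, 19, 20, 24] (size 4, max 24) hi=[44, 50, 50] (size 3, min 44) -> median=24

Answer: 24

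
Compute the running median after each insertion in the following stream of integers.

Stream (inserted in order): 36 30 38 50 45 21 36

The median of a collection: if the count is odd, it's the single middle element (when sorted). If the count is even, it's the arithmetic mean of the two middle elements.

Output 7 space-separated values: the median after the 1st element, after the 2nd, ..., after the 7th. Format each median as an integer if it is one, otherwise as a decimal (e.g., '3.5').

Answer: 36 33 36 37 38 37 36

Derivation:
Step 1: insert 36 -> lo=[36] (size 1, max 36) hi=[] (size 0) -> median=36
Step 2: insert 30 -> lo=[30] (size 1, max 30) hi=[36] (size 1, min 36) -> median=33
Step 3: insert 38 -> lo=[30, 36] (size 2, max 36) hi=[38] (size 1, min 38) -> median=36
Step 4: insert 50 -> lo=[30, 36] (size 2, max 36) hi=[38, 50] (size 2, min 38) -> median=37
Step 5: insert 45 -> lo=[30, 36, 38] (size 3, max 38) hi=[45, 50] (size 2, min 45) -> median=38
Step 6: insert 21 -> lo=[21, 30, 36] (size 3, max 36) hi=[38, 45, 50] (size 3, min 38) -> median=37
Step 7: insert 36 -> lo=[21, 30, 36, 36] (size 4, max 36) hi=[38, 45, 50] (size 3, min 38) -> median=36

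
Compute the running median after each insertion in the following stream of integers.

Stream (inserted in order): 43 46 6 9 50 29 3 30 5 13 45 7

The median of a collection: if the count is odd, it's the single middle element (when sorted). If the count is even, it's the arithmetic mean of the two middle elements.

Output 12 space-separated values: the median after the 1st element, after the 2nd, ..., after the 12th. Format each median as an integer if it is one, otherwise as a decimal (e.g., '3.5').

Answer: 43 44.5 43 26 43 36 29 29.5 29 21 29 21

Derivation:
Step 1: insert 43 -> lo=[43] (size 1, max 43) hi=[] (size 0) -> median=43
Step 2: insert 46 -> lo=[43] (size 1, max 43) hi=[46] (size 1, min 46) -> median=44.5
Step 3: insert 6 -> lo=[6, 43] (size 2, max 43) hi=[46] (size 1, min 46) -> median=43
Step 4: insert 9 -> lo=[6, 9] (size 2, max 9) hi=[43, 46] (size 2, min 43) -> median=26
Step 5: insert 50 -> lo=[6, 9, 43] (size 3, max 43) hi=[46, 50] (size 2, min 46) -> median=43
Step 6: insert 29 -> lo=[6, 9, 29] (size 3, max 29) hi=[43, 46, 50] (size 3, min 43) -> median=36
Step 7: insert 3 -> lo=[3, 6, 9, 29] (size 4, max 29) hi=[43, 46, 50] (size 3, min 43) -> median=29
Step 8: insert 30 -> lo=[3, 6, 9, 29] (size 4, max 29) hi=[30, 43, 46, 50] (size 4, min 30) -> median=29.5
Step 9: insert 5 -> lo=[3, 5, 6, 9, 29] (size 5, max 29) hi=[30, 43, 46, 50] (size 4, min 30) -> median=29
Step 10: insert 13 -> lo=[3, 5, 6, 9, 13] (size 5, max 13) hi=[29, 30, 43, 46, 50] (size 5, min 29) -> median=21
Step 11: insert 45 -> lo=[3, 5, 6, 9, 13, 29] (size 6, max 29) hi=[30, 43, 45, 46, 50] (size 5, min 30) -> median=29
Step 12: insert 7 -> lo=[3, 5, 6, 7, 9, 13] (size 6, max 13) hi=[29, 30, 43, 45, 46, 50] (size 6, min 29) -> median=21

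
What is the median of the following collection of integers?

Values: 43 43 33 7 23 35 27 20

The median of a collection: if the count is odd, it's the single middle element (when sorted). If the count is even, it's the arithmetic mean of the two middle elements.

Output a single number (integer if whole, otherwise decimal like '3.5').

Answer: 30

Derivation:
Step 1: insert 43 -> lo=[43] (size 1, max 43) hi=[] (size 0) -> median=43
Step 2: insert 43 -> lo=[43] (size 1, max 43) hi=[43] (size 1, min 43) -> median=43
Step 3: insert 33 -> lo=[33, 43] (size 2, max 43) hi=[43] (size 1, min 43) -> median=43
Step 4: insert 7 -> lo=[7, 33] (size 2, max 33) hi=[43, 43] (size 2, min 43) -> median=38
Step 5: insert 23 -> lo=[7, 23, 33] (size 3, max 33) hi=[43, 43] (size 2, min 43) -> median=33
Step 6: insert 35 -> lo=[7, 23, 33] (size 3, max 33) hi=[35, 43, 43] (size 3, min 35) -> median=34
Step 7: insert 27 -> lo=[7, 23, 27, 33] (size 4, max 33) hi=[35, 43, 43] (size 3, min 35) -> median=33
Step 8: insert 20 -> lo=[7, 20, 23, 27] (size 4, max 27) hi=[33, 35, 43, 43] (size 4, min 33) -> median=30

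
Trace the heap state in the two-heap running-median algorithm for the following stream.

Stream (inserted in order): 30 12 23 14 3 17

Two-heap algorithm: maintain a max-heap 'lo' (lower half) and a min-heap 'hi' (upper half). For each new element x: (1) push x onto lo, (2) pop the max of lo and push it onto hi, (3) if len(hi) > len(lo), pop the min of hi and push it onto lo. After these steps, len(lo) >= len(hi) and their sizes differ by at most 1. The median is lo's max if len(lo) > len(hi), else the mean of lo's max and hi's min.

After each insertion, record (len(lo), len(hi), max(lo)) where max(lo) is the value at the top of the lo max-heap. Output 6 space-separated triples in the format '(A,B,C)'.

Step 1: insert 30 -> lo=[30] hi=[] -> (len(lo)=1, len(hi)=0, max(lo)=30)
Step 2: insert 12 -> lo=[12] hi=[30] -> (len(lo)=1, len(hi)=1, max(lo)=12)
Step 3: insert 23 -> lo=[12, 23] hi=[30] -> (len(lo)=2, len(hi)=1, max(lo)=23)
Step 4: insert 14 -> lo=[12, 14] hi=[23, 30] -> (len(lo)=2, len(hi)=2, max(lo)=14)
Step 5: insert 3 -> lo=[3, 12, 14] hi=[23, 30] -> (len(lo)=3, len(hi)=2, max(lo)=14)
Step 6: insert 17 -> lo=[3, 12, 14] hi=[17, 23, 30] -> (len(lo)=3, len(hi)=3, max(lo)=14)

Answer: (1,0,30) (1,1,12) (2,1,23) (2,2,14) (3,2,14) (3,3,14)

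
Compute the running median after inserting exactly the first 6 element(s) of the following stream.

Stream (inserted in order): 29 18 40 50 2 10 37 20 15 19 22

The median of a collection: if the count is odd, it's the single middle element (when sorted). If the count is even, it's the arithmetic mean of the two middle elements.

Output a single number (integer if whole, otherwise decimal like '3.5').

Step 1: insert 29 -> lo=[29] (size 1, max 29) hi=[] (size 0) -> median=29
Step 2: insert 18 -> lo=[18] (size 1, max 18) hi=[29] (size 1, min 29) -> median=23.5
Step 3: insert 40 -> lo=[18, 29] (size 2, max 29) hi=[40] (size 1, min 40) -> median=29
Step 4: insert 50 -> lo=[18, 29] (size 2, max 29) hi=[40, 50] (size 2, min 40) -> median=34.5
Step 5: insert 2 -> lo=[2, 18, 29] (size 3, max 29) hi=[40, 50] (size 2, min 40) -> median=29
Step 6: insert 10 -> lo=[2, 10, 18] (size 3, max 18) hi=[29, 40, 50] (size 3, min 29) -> median=23.5

Answer: 23.5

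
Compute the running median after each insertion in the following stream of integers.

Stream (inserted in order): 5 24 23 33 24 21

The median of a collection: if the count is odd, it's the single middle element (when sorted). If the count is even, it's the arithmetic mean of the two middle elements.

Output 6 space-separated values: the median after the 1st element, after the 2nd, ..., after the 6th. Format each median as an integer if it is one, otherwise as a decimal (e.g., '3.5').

Step 1: insert 5 -> lo=[5] (size 1, max 5) hi=[] (size 0) -> median=5
Step 2: insert 24 -> lo=[5] (size 1, max 5) hi=[24] (size 1, min 24) -> median=14.5
Step 3: insert 23 -> lo=[5, 23] (size 2, max 23) hi=[24] (size 1, min 24) -> median=23
Step 4: insert 33 -> lo=[5, 23] (size 2, max 23) hi=[24, 33] (size 2, min 24) -> median=23.5
Step 5: insert 24 -> lo=[5, 23, 24] (size 3, max 24) hi=[24, 33] (size 2, min 24) -> median=24
Step 6: insert 21 -> lo=[5, 21, 23] (size 3, max 23) hi=[24, 24, 33] (size 3, min 24) -> median=23.5

Answer: 5 14.5 23 23.5 24 23.5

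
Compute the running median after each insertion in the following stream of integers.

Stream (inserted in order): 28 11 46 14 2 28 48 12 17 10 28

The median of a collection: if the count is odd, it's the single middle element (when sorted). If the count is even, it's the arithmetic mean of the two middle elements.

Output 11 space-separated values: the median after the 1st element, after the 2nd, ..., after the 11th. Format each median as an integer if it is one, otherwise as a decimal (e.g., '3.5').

Answer: 28 19.5 28 21 14 21 28 21 17 15.5 17

Derivation:
Step 1: insert 28 -> lo=[28] (size 1, max 28) hi=[] (size 0) -> median=28
Step 2: insert 11 -> lo=[11] (size 1, max 11) hi=[28] (size 1, min 28) -> median=19.5
Step 3: insert 46 -> lo=[11, 28] (size 2, max 28) hi=[46] (size 1, min 46) -> median=28
Step 4: insert 14 -> lo=[11, 14] (size 2, max 14) hi=[28, 46] (size 2, min 28) -> median=21
Step 5: insert 2 -> lo=[2, 11, 14] (size 3, max 14) hi=[28, 46] (size 2, min 28) -> median=14
Step 6: insert 28 -> lo=[2, 11, 14] (size 3, max 14) hi=[28, 28, 46] (size 3, min 28) -> median=21
Step 7: insert 48 -> lo=[2, 11, 14, 28] (size 4, max 28) hi=[28, 46, 48] (size 3, min 28) -> median=28
Step 8: insert 12 -> lo=[2, 11, 12, 14] (size 4, max 14) hi=[28, 28, 46, 48] (size 4, min 28) -> median=21
Step 9: insert 17 -> lo=[2, 11, 12, 14, 17] (size 5, max 17) hi=[28, 28, 46, 48] (size 4, min 28) -> median=17
Step 10: insert 10 -> lo=[2, 10, 11, 12, 14] (size 5, max 14) hi=[17, 28, 28, 46, 48] (size 5, min 17) -> median=15.5
Step 11: insert 28 -> lo=[2, 10, 11, 12, 14, 17] (size 6, max 17) hi=[28, 28, 28, 46, 48] (size 5, min 28) -> median=17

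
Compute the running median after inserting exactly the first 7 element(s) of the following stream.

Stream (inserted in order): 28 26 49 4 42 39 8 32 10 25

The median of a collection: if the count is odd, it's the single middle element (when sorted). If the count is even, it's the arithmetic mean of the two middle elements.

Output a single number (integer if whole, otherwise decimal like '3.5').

Step 1: insert 28 -> lo=[28] (size 1, max 28) hi=[] (size 0) -> median=28
Step 2: insert 26 -> lo=[26] (size 1, max 26) hi=[28] (size 1, min 28) -> median=27
Step 3: insert 49 -> lo=[26, 28] (size 2, max 28) hi=[49] (size 1, min 49) -> median=28
Step 4: insert 4 -> lo=[4, 26] (size 2, max 26) hi=[28, 49] (size 2, min 28) -> median=27
Step 5: insert 42 -> lo=[4, 26, 28] (size 3, max 28) hi=[42, 49] (size 2, min 42) -> median=28
Step 6: insert 39 -> lo=[4, 26, 28] (size 3, max 28) hi=[39, 42, 49] (size 3, min 39) -> median=33.5
Step 7: insert 8 -> lo=[4, 8, 26, 28] (size 4, max 28) hi=[39, 42, 49] (size 3, min 39) -> median=28

Answer: 28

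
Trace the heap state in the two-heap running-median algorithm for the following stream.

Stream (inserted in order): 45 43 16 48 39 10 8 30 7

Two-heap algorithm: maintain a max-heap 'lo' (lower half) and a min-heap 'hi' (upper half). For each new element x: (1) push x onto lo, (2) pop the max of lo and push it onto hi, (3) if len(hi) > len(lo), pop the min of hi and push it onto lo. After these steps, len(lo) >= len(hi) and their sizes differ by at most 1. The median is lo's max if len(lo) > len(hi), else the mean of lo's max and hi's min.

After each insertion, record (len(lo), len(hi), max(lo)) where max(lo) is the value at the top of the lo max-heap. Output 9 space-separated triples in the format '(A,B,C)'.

Answer: (1,0,45) (1,1,43) (2,1,43) (2,2,43) (3,2,43) (3,3,39) (4,3,39) (4,4,30) (5,4,30)

Derivation:
Step 1: insert 45 -> lo=[45] hi=[] -> (len(lo)=1, len(hi)=0, max(lo)=45)
Step 2: insert 43 -> lo=[43] hi=[45] -> (len(lo)=1, len(hi)=1, max(lo)=43)
Step 3: insert 16 -> lo=[16, 43] hi=[45] -> (len(lo)=2, len(hi)=1, max(lo)=43)
Step 4: insert 48 -> lo=[16, 43] hi=[45, 48] -> (len(lo)=2, len(hi)=2, max(lo)=43)
Step 5: insert 39 -> lo=[16, 39, 43] hi=[45, 48] -> (len(lo)=3, len(hi)=2, max(lo)=43)
Step 6: insert 10 -> lo=[10, 16, 39] hi=[43, 45, 48] -> (len(lo)=3, len(hi)=3, max(lo)=39)
Step 7: insert 8 -> lo=[8, 10, 16, 39] hi=[43, 45, 48] -> (len(lo)=4, len(hi)=3, max(lo)=39)
Step 8: insert 30 -> lo=[8, 10, 16, 30] hi=[39, 43, 45, 48] -> (len(lo)=4, len(hi)=4, max(lo)=30)
Step 9: insert 7 -> lo=[7, 8, 10, 16, 30] hi=[39, 43, 45, 48] -> (len(lo)=5, len(hi)=4, max(lo)=30)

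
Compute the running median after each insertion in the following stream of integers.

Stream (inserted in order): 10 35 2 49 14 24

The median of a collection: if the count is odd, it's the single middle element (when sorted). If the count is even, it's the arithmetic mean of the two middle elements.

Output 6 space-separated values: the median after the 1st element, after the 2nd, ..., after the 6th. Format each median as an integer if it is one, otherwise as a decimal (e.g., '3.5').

Step 1: insert 10 -> lo=[10] (size 1, max 10) hi=[] (size 0) -> median=10
Step 2: insert 35 -> lo=[10] (size 1, max 10) hi=[35] (size 1, min 35) -> median=22.5
Step 3: insert 2 -> lo=[2, 10] (size 2, max 10) hi=[35] (size 1, min 35) -> median=10
Step 4: insert 49 -> lo=[2, 10] (size 2, max 10) hi=[35, 49] (size 2, min 35) -> median=22.5
Step 5: insert 14 -> lo=[2, 10, 14] (size 3, max 14) hi=[35, 49] (size 2, min 35) -> median=14
Step 6: insert 24 -> lo=[2, 10, 14] (size 3, max 14) hi=[24, 35, 49] (size 3, min 24) -> median=19

Answer: 10 22.5 10 22.5 14 19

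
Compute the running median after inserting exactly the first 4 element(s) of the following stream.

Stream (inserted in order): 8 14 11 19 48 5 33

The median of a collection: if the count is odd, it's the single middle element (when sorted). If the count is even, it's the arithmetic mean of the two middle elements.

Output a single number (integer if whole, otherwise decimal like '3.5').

Answer: 12.5

Derivation:
Step 1: insert 8 -> lo=[8] (size 1, max 8) hi=[] (size 0) -> median=8
Step 2: insert 14 -> lo=[8] (size 1, max 8) hi=[14] (size 1, min 14) -> median=11
Step 3: insert 11 -> lo=[8, 11] (size 2, max 11) hi=[14] (size 1, min 14) -> median=11
Step 4: insert 19 -> lo=[8, 11] (size 2, max 11) hi=[14, 19] (size 2, min 14) -> median=12.5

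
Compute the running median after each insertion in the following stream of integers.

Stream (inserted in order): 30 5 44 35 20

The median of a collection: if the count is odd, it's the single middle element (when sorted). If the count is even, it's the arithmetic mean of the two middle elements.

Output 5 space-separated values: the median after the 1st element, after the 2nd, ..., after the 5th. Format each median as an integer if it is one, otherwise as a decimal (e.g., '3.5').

Answer: 30 17.5 30 32.5 30

Derivation:
Step 1: insert 30 -> lo=[30] (size 1, max 30) hi=[] (size 0) -> median=30
Step 2: insert 5 -> lo=[5] (size 1, max 5) hi=[30] (size 1, min 30) -> median=17.5
Step 3: insert 44 -> lo=[5, 30] (size 2, max 30) hi=[44] (size 1, min 44) -> median=30
Step 4: insert 35 -> lo=[5, 30] (size 2, max 30) hi=[35, 44] (size 2, min 35) -> median=32.5
Step 5: insert 20 -> lo=[5, 20, 30] (size 3, max 30) hi=[35, 44] (size 2, min 35) -> median=30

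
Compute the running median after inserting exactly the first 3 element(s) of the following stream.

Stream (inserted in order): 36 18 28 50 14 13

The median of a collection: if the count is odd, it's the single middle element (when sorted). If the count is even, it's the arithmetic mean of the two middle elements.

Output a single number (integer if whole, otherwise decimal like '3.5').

Answer: 28

Derivation:
Step 1: insert 36 -> lo=[36] (size 1, max 36) hi=[] (size 0) -> median=36
Step 2: insert 18 -> lo=[18] (size 1, max 18) hi=[36] (size 1, min 36) -> median=27
Step 3: insert 28 -> lo=[18, 28] (size 2, max 28) hi=[36] (size 1, min 36) -> median=28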